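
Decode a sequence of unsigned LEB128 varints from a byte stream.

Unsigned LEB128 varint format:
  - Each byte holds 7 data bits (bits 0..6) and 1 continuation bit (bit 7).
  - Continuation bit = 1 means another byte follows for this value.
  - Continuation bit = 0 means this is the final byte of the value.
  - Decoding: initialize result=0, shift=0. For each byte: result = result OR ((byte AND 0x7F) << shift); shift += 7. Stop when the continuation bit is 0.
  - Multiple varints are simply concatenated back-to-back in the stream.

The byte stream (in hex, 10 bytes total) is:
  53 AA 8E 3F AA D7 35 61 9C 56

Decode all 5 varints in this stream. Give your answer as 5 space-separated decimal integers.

Answer: 83 1034026 879530 97 11036

Derivation:
  byte[0]=0x53 cont=0 payload=0x53=83: acc |= 83<<0 -> acc=83 shift=7 [end]
Varint 1: bytes[0:1] = 53 -> value 83 (1 byte(s))
  byte[1]=0xAA cont=1 payload=0x2A=42: acc |= 42<<0 -> acc=42 shift=7
  byte[2]=0x8E cont=1 payload=0x0E=14: acc |= 14<<7 -> acc=1834 shift=14
  byte[3]=0x3F cont=0 payload=0x3F=63: acc |= 63<<14 -> acc=1034026 shift=21 [end]
Varint 2: bytes[1:4] = AA 8E 3F -> value 1034026 (3 byte(s))
  byte[4]=0xAA cont=1 payload=0x2A=42: acc |= 42<<0 -> acc=42 shift=7
  byte[5]=0xD7 cont=1 payload=0x57=87: acc |= 87<<7 -> acc=11178 shift=14
  byte[6]=0x35 cont=0 payload=0x35=53: acc |= 53<<14 -> acc=879530 shift=21 [end]
Varint 3: bytes[4:7] = AA D7 35 -> value 879530 (3 byte(s))
  byte[7]=0x61 cont=0 payload=0x61=97: acc |= 97<<0 -> acc=97 shift=7 [end]
Varint 4: bytes[7:8] = 61 -> value 97 (1 byte(s))
  byte[8]=0x9C cont=1 payload=0x1C=28: acc |= 28<<0 -> acc=28 shift=7
  byte[9]=0x56 cont=0 payload=0x56=86: acc |= 86<<7 -> acc=11036 shift=14 [end]
Varint 5: bytes[8:10] = 9C 56 -> value 11036 (2 byte(s))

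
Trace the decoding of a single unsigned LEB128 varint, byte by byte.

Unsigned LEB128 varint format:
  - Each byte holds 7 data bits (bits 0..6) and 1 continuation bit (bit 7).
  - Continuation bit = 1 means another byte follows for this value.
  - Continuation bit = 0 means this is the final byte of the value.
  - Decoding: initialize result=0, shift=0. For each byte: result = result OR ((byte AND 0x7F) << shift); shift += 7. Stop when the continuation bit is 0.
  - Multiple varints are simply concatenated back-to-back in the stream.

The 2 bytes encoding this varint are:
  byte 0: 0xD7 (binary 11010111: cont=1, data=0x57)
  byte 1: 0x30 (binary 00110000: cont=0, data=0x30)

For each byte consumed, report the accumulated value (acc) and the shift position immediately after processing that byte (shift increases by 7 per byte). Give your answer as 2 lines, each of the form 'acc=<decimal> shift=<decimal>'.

byte 0=0xD7: payload=0x57=87, contrib = 87<<0 = 87; acc -> 87, shift -> 7
byte 1=0x30: payload=0x30=48, contrib = 48<<7 = 6144; acc -> 6231, shift -> 14

Answer: acc=87 shift=7
acc=6231 shift=14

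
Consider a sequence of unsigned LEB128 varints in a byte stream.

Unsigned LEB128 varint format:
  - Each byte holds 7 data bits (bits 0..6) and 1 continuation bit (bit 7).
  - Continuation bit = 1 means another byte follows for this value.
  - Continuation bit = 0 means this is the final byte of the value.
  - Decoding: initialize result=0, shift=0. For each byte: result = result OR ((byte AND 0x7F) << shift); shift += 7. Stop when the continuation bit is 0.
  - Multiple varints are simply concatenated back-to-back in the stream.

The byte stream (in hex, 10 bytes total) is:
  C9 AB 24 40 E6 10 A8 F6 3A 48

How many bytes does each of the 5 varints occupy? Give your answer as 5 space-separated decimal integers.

Answer: 3 1 2 3 1

Derivation:
  byte[0]=0xC9 cont=1 payload=0x49=73: acc |= 73<<0 -> acc=73 shift=7
  byte[1]=0xAB cont=1 payload=0x2B=43: acc |= 43<<7 -> acc=5577 shift=14
  byte[2]=0x24 cont=0 payload=0x24=36: acc |= 36<<14 -> acc=595401 shift=21 [end]
Varint 1: bytes[0:3] = C9 AB 24 -> value 595401 (3 byte(s))
  byte[3]=0x40 cont=0 payload=0x40=64: acc |= 64<<0 -> acc=64 shift=7 [end]
Varint 2: bytes[3:4] = 40 -> value 64 (1 byte(s))
  byte[4]=0xE6 cont=1 payload=0x66=102: acc |= 102<<0 -> acc=102 shift=7
  byte[5]=0x10 cont=0 payload=0x10=16: acc |= 16<<7 -> acc=2150 shift=14 [end]
Varint 3: bytes[4:6] = E6 10 -> value 2150 (2 byte(s))
  byte[6]=0xA8 cont=1 payload=0x28=40: acc |= 40<<0 -> acc=40 shift=7
  byte[7]=0xF6 cont=1 payload=0x76=118: acc |= 118<<7 -> acc=15144 shift=14
  byte[8]=0x3A cont=0 payload=0x3A=58: acc |= 58<<14 -> acc=965416 shift=21 [end]
Varint 4: bytes[6:9] = A8 F6 3A -> value 965416 (3 byte(s))
  byte[9]=0x48 cont=0 payload=0x48=72: acc |= 72<<0 -> acc=72 shift=7 [end]
Varint 5: bytes[9:10] = 48 -> value 72 (1 byte(s))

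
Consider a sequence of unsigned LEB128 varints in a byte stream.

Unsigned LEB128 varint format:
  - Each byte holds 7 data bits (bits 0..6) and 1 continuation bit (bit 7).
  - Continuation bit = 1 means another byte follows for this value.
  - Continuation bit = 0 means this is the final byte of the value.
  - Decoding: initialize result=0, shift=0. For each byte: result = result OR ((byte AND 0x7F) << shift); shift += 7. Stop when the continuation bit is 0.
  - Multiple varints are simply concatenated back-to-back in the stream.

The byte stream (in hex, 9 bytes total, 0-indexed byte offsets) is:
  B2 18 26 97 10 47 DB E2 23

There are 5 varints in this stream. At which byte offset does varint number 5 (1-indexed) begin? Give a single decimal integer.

  byte[0]=0xB2 cont=1 payload=0x32=50: acc |= 50<<0 -> acc=50 shift=7
  byte[1]=0x18 cont=0 payload=0x18=24: acc |= 24<<7 -> acc=3122 shift=14 [end]
Varint 1: bytes[0:2] = B2 18 -> value 3122 (2 byte(s))
  byte[2]=0x26 cont=0 payload=0x26=38: acc |= 38<<0 -> acc=38 shift=7 [end]
Varint 2: bytes[2:3] = 26 -> value 38 (1 byte(s))
  byte[3]=0x97 cont=1 payload=0x17=23: acc |= 23<<0 -> acc=23 shift=7
  byte[4]=0x10 cont=0 payload=0x10=16: acc |= 16<<7 -> acc=2071 shift=14 [end]
Varint 3: bytes[3:5] = 97 10 -> value 2071 (2 byte(s))
  byte[5]=0x47 cont=0 payload=0x47=71: acc |= 71<<0 -> acc=71 shift=7 [end]
Varint 4: bytes[5:6] = 47 -> value 71 (1 byte(s))
  byte[6]=0xDB cont=1 payload=0x5B=91: acc |= 91<<0 -> acc=91 shift=7
  byte[7]=0xE2 cont=1 payload=0x62=98: acc |= 98<<7 -> acc=12635 shift=14
  byte[8]=0x23 cont=0 payload=0x23=35: acc |= 35<<14 -> acc=586075 shift=21 [end]
Varint 5: bytes[6:9] = DB E2 23 -> value 586075 (3 byte(s))

Answer: 6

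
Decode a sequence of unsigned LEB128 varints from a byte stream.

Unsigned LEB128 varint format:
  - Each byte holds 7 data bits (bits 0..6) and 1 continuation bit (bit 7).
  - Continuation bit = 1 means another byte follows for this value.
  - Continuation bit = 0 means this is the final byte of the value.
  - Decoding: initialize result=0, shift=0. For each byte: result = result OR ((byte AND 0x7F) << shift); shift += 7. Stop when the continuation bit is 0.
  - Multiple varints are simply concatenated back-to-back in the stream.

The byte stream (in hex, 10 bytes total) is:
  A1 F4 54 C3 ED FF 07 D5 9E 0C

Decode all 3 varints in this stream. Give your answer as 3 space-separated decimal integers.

Answer: 1391137 16774851 200533

Derivation:
  byte[0]=0xA1 cont=1 payload=0x21=33: acc |= 33<<0 -> acc=33 shift=7
  byte[1]=0xF4 cont=1 payload=0x74=116: acc |= 116<<7 -> acc=14881 shift=14
  byte[2]=0x54 cont=0 payload=0x54=84: acc |= 84<<14 -> acc=1391137 shift=21 [end]
Varint 1: bytes[0:3] = A1 F4 54 -> value 1391137 (3 byte(s))
  byte[3]=0xC3 cont=1 payload=0x43=67: acc |= 67<<0 -> acc=67 shift=7
  byte[4]=0xED cont=1 payload=0x6D=109: acc |= 109<<7 -> acc=14019 shift=14
  byte[5]=0xFF cont=1 payload=0x7F=127: acc |= 127<<14 -> acc=2094787 shift=21
  byte[6]=0x07 cont=0 payload=0x07=7: acc |= 7<<21 -> acc=16774851 shift=28 [end]
Varint 2: bytes[3:7] = C3 ED FF 07 -> value 16774851 (4 byte(s))
  byte[7]=0xD5 cont=1 payload=0x55=85: acc |= 85<<0 -> acc=85 shift=7
  byte[8]=0x9E cont=1 payload=0x1E=30: acc |= 30<<7 -> acc=3925 shift=14
  byte[9]=0x0C cont=0 payload=0x0C=12: acc |= 12<<14 -> acc=200533 shift=21 [end]
Varint 3: bytes[7:10] = D5 9E 0C -> value 200533 (3 byte(s))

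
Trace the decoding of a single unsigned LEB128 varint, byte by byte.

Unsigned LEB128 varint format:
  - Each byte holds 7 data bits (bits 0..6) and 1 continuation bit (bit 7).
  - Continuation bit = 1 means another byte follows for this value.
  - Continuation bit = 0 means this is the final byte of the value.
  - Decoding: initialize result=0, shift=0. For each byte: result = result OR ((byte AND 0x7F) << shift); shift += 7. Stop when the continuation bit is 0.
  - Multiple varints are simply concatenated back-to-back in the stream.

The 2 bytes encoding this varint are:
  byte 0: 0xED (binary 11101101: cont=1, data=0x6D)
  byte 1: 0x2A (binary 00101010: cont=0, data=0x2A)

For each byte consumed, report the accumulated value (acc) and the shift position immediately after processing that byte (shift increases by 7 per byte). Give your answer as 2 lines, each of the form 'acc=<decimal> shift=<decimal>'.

Answer: acc=109 shift=7
acc=5485 shift=14

Derivation:
byte 0=0xED: payload=0x6D=109, contrib = 109<<0 = 109; acc -> 109, shift -> 7
byte 1=0x2A: payload=0x2A=42, contrib = 42<<7 = 5376; acc -> 5485, shift -> 14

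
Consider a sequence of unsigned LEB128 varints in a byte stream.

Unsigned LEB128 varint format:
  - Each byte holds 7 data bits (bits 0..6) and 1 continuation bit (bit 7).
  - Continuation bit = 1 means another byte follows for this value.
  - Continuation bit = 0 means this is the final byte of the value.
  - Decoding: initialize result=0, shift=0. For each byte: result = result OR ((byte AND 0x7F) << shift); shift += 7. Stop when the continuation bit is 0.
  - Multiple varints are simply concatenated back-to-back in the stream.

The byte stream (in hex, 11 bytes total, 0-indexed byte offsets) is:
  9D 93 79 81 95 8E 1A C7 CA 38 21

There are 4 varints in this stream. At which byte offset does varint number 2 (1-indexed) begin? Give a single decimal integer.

  byte[0]=0x9D cont=1 payload=0x1D=29: acc |= 29<<0 -> acc=29 shift=7
  byte[1]=0x93 cont=1 payload=0x13=19: acc |= 19<<7 -> acc=2461 shift=14
  byte[2]=0x79 cont=0 payload=0x79=121: acc |= 121<<14 -> acc=1984925 shift=21 [end]
Varint 1: bytes[0:3] = 9D 93 79 -> value 1984925 (3 byte(s))
  byte[3]=0x81 cont=1 payload=0x01=1: acc |= 1<<0 -> acc=1 shift=7
  byte[4]=0x95 cont=1 payload=0x15=21: acc |= 21<<7 -> acc=2689 shift=14
  byte[5]=0x8E cont=1 payload=0x0E=14: acc |= 14<<14 -> acc=232065 shift=21
  byte[6]=0x1A cont=0 payload=0x1A=26: acc |= 26<<21 -> acc=54758017 shift=28 [end]
Varint 2: bytes[3:7] = 81 95 8E 1A -> value 54758017 (4 byte(s))
  byte[7]=0xC7 cont=1 payload=0x47=71: acc |= 71<<0 -> acc=71 shift=7
  byte[8]=0xCA cont=1 payload=0x4A=74: acc |= 74<<7 -> acc=9543 shift=14
  byte[9]=0x38 cont=0 payload=0x38=56: acc |= 56<<14 -> acc=927047 shift=21 [end]
Varint 3: bytes[7:10] = C7 CA 38 -> value 927047 (3 byte(s))
  byte[10]=0x21 cont=0 payload=0x21=33: acc |= 33<<0 -> acc=33 shift=7 [end]
Varint 4: bytes[10:11] = 21 -> value 33 (1 byte(s))

Answer: 3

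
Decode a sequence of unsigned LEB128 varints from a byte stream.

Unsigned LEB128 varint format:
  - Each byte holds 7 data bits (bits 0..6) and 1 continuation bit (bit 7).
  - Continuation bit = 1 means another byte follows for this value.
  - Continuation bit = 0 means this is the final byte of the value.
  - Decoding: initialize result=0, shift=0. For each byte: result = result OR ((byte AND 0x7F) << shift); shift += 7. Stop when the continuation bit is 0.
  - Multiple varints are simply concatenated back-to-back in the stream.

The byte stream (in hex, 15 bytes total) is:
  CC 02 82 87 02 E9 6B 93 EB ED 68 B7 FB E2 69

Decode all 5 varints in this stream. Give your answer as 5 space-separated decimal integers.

  byte[0]=0xCC cont=1 payload=0x4C=76: acc |= 76<<0 -> acc=76 shift=7
  byte[1]=0x02 cont=0 payload=0x02=2: acc |= 2<<7 -> acc=332 shift=14 [end]
Varint 1: bytes[0:2] = CC 02 -> value 332 (2 byte(s))
  byte[2]=0x82 cont=1 payload=0x02=2: acc |= 2<<0 -> acc=2 shift=7
  byte[3]=0x87 cont=1 payload=0x07=7: acc |= 7<<7 -> acc=898 shift=14
  byte[4]=0x02 cont=0 payload=0x02=2: acc |= 2<<14 -> acc=33666 shift=21 [end]
Varint 2: bytes[2:5] = 82 87 02 -> value 33666 (3 byte(s))
  byte[5]=0xE9 cont=1 payload=0x69=105: acc |= 105<<0 -> acc=105 shift=7
  byte[6]=0x6B cont=0 payload=0x6B=107: acc |= 107<<7 -> acc=13801 shift=14 [end]
Varint 3: bytes[5:7] = E9 6B -> value 13801 (2 byte(s))
  byte[7]=0x93 cont=1 payload=0x13=19: acc |= 19<<0 -> acc=19 shift=7
  byte[8]=0xEB cont=1 payload=0x6B=107: acc |= 107<<7 -> acc=13715 shift=14
  byte[9]=0xED cont=1 payload=0x6D=109: acc |= 109<<14 -> acc=1799571 shift=21
  byte[10]=0x68 cont=0 payload=0x68=104: acc |= 104<<21 -> acc=219903379 shift=28 [end]
Varint 4: bytes[7:11] = 93 EB ED 68 -> value 219903379 (4 byte(s))
  byte[11]=0xB7 cont=1 payload=0x37=55: acc |= 55<<0 -> acc=55 shift=7
  byte[12]=0xFB cont=1 payload=0x7B=123: acc |= 123<<7 -> acc=15799 shift=14
  byte[13]=0xE2 cont=1 payload=0x62=98: acc |= 98<<14 -> acc=1621431 shift=21
  byte[14]=0x69 cont=0 payload=0x69=105: acc |= 105<<21 -> acc=221822391 shift=28 [end]
Varint 5: bytes[11:15] = B7 FB E2 69 -> value 221822391 (4 byte(s))

Answer: 332 33666 13801 219903379 221822391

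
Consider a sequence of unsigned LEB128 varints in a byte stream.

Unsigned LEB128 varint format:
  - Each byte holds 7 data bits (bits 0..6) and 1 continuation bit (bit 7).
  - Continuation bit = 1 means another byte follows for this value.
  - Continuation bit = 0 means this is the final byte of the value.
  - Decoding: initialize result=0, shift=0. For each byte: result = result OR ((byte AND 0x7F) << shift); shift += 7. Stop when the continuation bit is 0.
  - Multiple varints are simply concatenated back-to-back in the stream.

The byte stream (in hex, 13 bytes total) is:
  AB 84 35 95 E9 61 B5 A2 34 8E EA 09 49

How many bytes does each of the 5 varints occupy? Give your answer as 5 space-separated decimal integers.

  byte[0]=0xAB cont=1 payload=0x2B=43: acc |= 43<<0 -> acc=43 shift=7
  byte[1]=0x84 cont=1 payload=0x04=4: acc |= 4<<7 -> acc=555 shift=14
  byte[2]=0x35 cont=0 payload=0x35=53: acc |= 53<<14 -> acc=868907 shift=21 [end]
Varint 1: bytes[0:3] = AB 84 35 -> value 868907 (3 byte(s))
  byte[3]=0x95 cont=1 payload=0x15=21: acc |= 21<<0 -> acc=21 shift=7
  byte[4]=0xE9 cont=1 payload=0x69=105: acc |= 105<<7 -> acc=13461 shift=14
  byte[5]=0x61 cont=0 payload=0x61=97: acc |= 97<<14 -> acc=1602709 shift=21 [end]
Varint 2: bytes[3:6] = 95 E9 61 -> value 1602709 (3 byte(s))
  byte[6]=0xB5 cont=1 payload=0x35=53: acc |= 53<<0 -> acc=53 shift=7
  byte[7]=0xA2 cont=1 payload=0x22=34: acc |= 34<<7 -> acc=4405 shift=14
  byte[8]=0x34 cont=0 payload=0x34=52: acc |= 52<<14 -> acc=856373 shift=21 [end]
Varint 3: bytes[6:9] = B5 A2 34 -> value 856373 (3 byte(s))
  byte[9]=0x8E cont=1 payload=0x0E=14: acc |= 14<<0 -> acc=14 shift=7
  byte[10]=0xEA cont=1 payload=0x6A=106: acc |= 106<<7 -> acc=13582 shift=14
  byte[11]=0x09 cont=0 payload=0x09=9: acc |= 9<<14 -> acc=161038 shift=21 [end]
Varint 4: bytes[9:12] = 8E EA 09 -> value 161038 (3 byte(s))
  byte[12]=0x49 cont=0 payload=0x49=73: acc |= 73<<0 -> acc=73 shift=7 [end]
Varint 5: bytes[12:13] = 49 -> value 73 (1 byte(s))

Answer: 3 3 3 3 1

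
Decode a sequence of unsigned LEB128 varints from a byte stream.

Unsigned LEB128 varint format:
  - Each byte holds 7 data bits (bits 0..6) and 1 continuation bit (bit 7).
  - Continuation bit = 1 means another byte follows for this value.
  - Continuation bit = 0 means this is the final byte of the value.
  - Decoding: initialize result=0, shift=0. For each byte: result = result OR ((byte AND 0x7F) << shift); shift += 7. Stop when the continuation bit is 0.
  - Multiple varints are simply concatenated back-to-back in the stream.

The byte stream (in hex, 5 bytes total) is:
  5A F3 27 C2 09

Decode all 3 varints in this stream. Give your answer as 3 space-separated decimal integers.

Answer: 90 5107 1218

Derivation:
  byte[0]=0x5A cont=0 payload=0x5A=90: acc |= 90<<0 -> acc=90 shift=7 [end]
Varint 1: bytes[0:1] = 5A -> value 90 (1 byte(s))
  byte[1]=0xF3 cont=1 payload=0x73=115: acc |= 115<<0 -> acc=115 shift=7
  byte[2]=0x27 cont=0 payload=0x27=39: acc |= 39<<7 -> acc=5107 shift=14 [end]
Varint 2: bytes[1:3] = F3 27 -> value 5107 (2 byte(s))
  byte[3]=0xC2 cont=1 payload=0x42=66: acc |= 66<<0 -> acc=66 shift=7
  byte[4]=0x09 cont=0 payload=0x09=9: acc |= 9<<7 -> acc=1218 shift=14 [end]
Varint 3: bytes[3:5] = C2 09 -> value 1218 (2 byte(s))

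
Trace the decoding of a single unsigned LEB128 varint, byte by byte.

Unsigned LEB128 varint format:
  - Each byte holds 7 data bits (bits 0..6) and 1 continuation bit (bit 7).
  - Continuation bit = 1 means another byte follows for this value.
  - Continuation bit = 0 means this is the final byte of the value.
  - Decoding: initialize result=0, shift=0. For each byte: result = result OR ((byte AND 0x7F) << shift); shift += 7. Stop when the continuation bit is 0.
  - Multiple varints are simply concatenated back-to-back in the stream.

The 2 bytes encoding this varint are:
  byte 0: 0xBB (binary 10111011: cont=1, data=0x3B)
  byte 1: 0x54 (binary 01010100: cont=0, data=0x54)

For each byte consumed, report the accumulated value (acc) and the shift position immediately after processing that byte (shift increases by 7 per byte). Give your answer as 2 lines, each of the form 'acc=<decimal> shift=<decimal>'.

Answer: acc=59 shift=7
acc=10811 shift=14

Derivation:
byte 0=0xBB: payload=0x3B=59, contrib = 59<<0 = 59; acc -> 59, shift -> 7
byte 1=0x54: payload=0x54=84, contrib = 84<<7 = 10752; acc -> 10811, shift -> 14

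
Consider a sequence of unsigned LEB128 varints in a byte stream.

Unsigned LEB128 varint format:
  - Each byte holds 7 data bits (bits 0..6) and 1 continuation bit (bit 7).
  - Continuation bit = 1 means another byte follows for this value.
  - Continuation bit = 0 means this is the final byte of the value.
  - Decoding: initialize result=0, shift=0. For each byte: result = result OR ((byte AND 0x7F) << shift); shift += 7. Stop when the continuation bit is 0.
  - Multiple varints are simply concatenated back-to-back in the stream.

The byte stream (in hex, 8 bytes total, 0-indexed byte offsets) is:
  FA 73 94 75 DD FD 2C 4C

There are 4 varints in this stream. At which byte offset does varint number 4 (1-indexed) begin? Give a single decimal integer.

Answer: 7

Derivation:
  byte[0]=0xFA cont=1 payload=0x7A=122: acc |= 122<<0 -> acc=122 shift=7
  byte[1]=0x73 cont=0 payload=0x73=115: acc |= 115<<7 -> acc=14842 shift=14 [end]
Varint 1: bytes[0:2] = FA 73 -> value 14842 (2 byte(s))
  byte[2]=0x94 cont=1 payload=0x14=20: acc |= 20<<0 -> acc=20 shift=7
  byte[3]=0x75 cont=0 payload=0x75=117: acc |= 117<<7 -> acc=14996 shift=14 [end]
Varint 2: bytes[2:4] = 94 75 -> value 14996 (2 byte(s))
  byte[4]=0xDD cont=1 payload=0x5D=93: acc |= 93<<0 -> acc=93 shift=7
  byte[5]=0xFD cont=1 payload=0x7D=125: acc |= 125<<7 -> acc=16093 shift=14
  byte[6]=0x2C cont=0 payload=0x2C=44: acc |= 44<<14 -> acc=736989 shift=21 [end]
Varint 3: bytes[4:7] = DD FD 2C -> value 736989 (3 byte(s))
  byte[7]=0x4C cont=0 payload=0x4C=76: acc |= 76<<0 -> acc=76 shift=7 [end]
Varint 4: bytes[7:8] = 4C -> value 76 (1 byte(s))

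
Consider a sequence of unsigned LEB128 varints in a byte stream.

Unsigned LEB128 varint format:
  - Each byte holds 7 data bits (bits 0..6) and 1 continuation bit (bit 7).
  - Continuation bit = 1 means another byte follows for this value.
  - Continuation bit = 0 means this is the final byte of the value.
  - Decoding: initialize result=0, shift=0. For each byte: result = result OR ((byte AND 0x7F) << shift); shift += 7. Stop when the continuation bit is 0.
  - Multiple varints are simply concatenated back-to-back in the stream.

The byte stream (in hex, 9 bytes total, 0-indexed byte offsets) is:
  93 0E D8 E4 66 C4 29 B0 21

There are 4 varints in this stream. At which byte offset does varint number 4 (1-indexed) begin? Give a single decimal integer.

Answer: 7

Derivation:
  byte[0]=0x93 cont=1 payload=0x13=19: acc |= 19<<0 -> acc=19 shift=7
  byte[1]=0x0E cont=0 payload=0x0E=14: acc |= 14<<7 -> acc=1811 shift=14 [end]
Varint 1: bytes[0:2] = 93 0E -> value 1811 (2 byte(s))
  byte[2]=0xD8 cont=1 payload=0x58=88: acc |= 88<<0 -> acc=88 shift=7
  byte[3]=0xE4 cont=1 payload=0x64=100: acc |= 100<<7 -> acc=12888 shift=14
  byte[4]=0x66 cont=0 payload=0x66=102: acc |= 102<<14 -> acc=1684056 shift=21 [end]
Varint 2: bytes[2:5] = D8 E4 66 -> value 1684056 (3 byte(s))
  byte[5]=0xC4 cont=1 payload=0x44=68: acc |= 68<<0 -> acc=68 shift=7
  byte[6]=0x29 cont=0 payload=0x29=41: acc |= 41<<7 -> acc=5316 shift=14 [end]
Varint 3: bytes[5:7] = C4 29 -> value 5316 (2 byte(s))
  byte[7]=0xB0 cont=1 payload=0x30=48: acc |= 48<<0 -> acc=48 shift=7
  byte[8]=0x21 cont=0 payload=0x21=33: acc |= 33<<7 -> acc=4272 shift=14 [end]
Varint 4: bytes[7:9] = B0 21 -> value 4272 (2 byte(s))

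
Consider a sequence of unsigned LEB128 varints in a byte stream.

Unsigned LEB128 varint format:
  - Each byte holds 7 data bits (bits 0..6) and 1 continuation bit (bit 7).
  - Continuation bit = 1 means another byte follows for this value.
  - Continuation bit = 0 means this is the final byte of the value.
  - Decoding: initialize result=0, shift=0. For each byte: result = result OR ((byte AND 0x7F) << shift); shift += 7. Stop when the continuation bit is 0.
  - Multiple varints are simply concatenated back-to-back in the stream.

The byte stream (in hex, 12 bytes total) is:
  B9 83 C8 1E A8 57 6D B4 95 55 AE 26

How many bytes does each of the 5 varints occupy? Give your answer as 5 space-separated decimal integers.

  byte[0]=0xB9 cont=1 payload=0x39=57: acc |= 57<<0 -> acc=57 shift=7
  byte[1]=0x83 cont=1 payload=0x03=3: acc |= 3<<7 -> acc=441 shift=14
  byte[2]=0xC8 cont=1 payload=0x48=72: acc |= 72<<14 -> acc=1180089 shift=21
  byte[3]=0x1E cont=0 payload=0x1E=30: acc |= 30<<21 -> acc=64094649 shift=28 [end]
Varint 1: bytes[0:4] = B9 83 C8 1E -> value 64094649 (4 byte(s))
  byte[4]=0xA8 cont=1 payload=0x28=40: acc |= 40<<0 -> acc=40 shift=7
  byte[5]=0x57 cont=0 payload=0x57=87: acc |= 87<<7 -> acc=11176 shift=14 [end]
Varint 2: bytes[4:6] = A8 57 -> value 11176 (2 byte(s))
  byte[6]=0x6D cont=0 payload=0x6D=109: acc |= 109<<0 -> acc=109 shift=7 [end]
Varint 3: bytes[6:7] = 6D -> value 109 (1 byte(s))
  byte[7]=0xB4 cont=1 payload=0x34=52: acc |= 52<<0 -> acc=52 shift=7
  byte[8]=0x95 cont=1 payload=0x15=21: acc |= 21<<7 -> acc=2740 shift=14
  byte[9]=0x55 cont=0 payload=0x55=85: acc |= 85<<14 -> acc=1395380 shift=21 [end]
Varint 4: bytes[7:10] = B4 95 55 -> value 1395380 (3 byte(s))
  byte[10]=0xAE cont=1 payload=0x2E=46: acc |= 46<<0 -> acc=46 shift=7
  byte[11]=0x26 cont=0 payload=0x26=38: acc |= 38<<7 -> acc=4910 shift=14 [end]
Varint 5: bytes[10:12] = AE 26 -> value 4910 (2 byte(s))

Answer: 4 2 1 3 2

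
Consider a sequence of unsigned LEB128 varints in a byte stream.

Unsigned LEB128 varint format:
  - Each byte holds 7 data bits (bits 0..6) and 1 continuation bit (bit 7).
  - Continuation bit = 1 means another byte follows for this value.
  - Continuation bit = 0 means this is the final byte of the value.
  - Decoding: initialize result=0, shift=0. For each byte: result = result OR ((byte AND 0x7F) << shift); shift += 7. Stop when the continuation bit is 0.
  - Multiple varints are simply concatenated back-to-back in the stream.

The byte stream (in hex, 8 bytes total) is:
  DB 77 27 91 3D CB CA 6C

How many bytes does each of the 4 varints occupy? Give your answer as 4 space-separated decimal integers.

  byte[0]=0xDB cont=1 payload=0x5B=91: acc |= 91<<0 -> acc=91 shift=7
  byte[1]=0x77 cont=0 payload=0x77=119: acc |= 119<<7 -> acc=15323 shift=14 [end]
Varint 1: bytes[0:2] = DB 77 -> value 15323 (2 byte(s))
  byte[2]=0x27 cont=0 payload=0x27=39: acc |= 39<<0 -> acc=39 shift=7 [end]
Varint 2: bytes[2:3] = 27 -> value 39 (1 byte(s))
  byte[3]=0x91 cont=1 payload=0x11=17: acc |= 17<<0 -> acc=17 shift=7
  byte[4]=0x3D cont=0 payload=0x3D=61: acc |= 61<<7 -> acc=7825 shift=14 [end]
Varint 3: bytes[3:5] = 91 3D -> value 7825 (2 byte(s))
  byte[5]=0xCB cont=1 payload=0x4B=75: acc |= 75<<0 -> acc=75 shift=7
  byte[6]=0xCA cont=1 payload=0x4A=74: acc |= 74<<7 -> acc=9547 shift=14
  byte[7]=0x6C cont=0 payload=0x6C=108: acc |= 108<<14 -> acc=1779019 shift=21 [end]
Varint 4: bytes[5:8] = CB CA 6C -> value 1779019 (3 byte(s))

Answer: 2 1 2 3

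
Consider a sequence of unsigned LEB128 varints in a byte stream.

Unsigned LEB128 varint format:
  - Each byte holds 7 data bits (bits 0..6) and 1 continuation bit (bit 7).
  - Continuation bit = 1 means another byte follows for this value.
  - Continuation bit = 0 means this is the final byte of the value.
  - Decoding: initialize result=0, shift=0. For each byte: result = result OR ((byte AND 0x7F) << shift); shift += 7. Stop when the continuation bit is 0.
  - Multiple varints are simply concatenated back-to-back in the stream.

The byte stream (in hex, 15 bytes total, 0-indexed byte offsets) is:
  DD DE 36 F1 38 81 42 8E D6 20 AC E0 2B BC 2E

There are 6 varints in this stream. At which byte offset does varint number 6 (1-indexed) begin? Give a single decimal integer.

  byte[0]=0xDD cont=1 payload=0x5D=93: acc |= 93<<0 -> acc=93 shift=7
  byte[1]=0xDE cont=1 payload=0x5E=94: acc |= 94<<7 -> acc=12125 shift=14
  byte[2]=0x36 cont=0 payload=0x36=54: acc |= 54<<14 -> acc=896861 shift=21 [end]
Varint 1: bytes[0:3] = DD DE 36 -> value 896861 (3 byte(s))
  byte[3]=0xF1 cont=1 payload=0x71=113: acc |= 113<<0 -> acc=113 shift=7
  byte[4]=0x38 cont=0 payload=0x38=56: acc |= 56<<7 -> acc=7281 shift=14 [end]
Varint 2: bytes[3:5] = F1 38 -> value 7281 (2 byte(s))
  byte[5]=0x81 cont=1 payload=0x01=1: acc |= 1<<0 -> acc=1 shift=7
  byte[6]=0x42 cont=0 payload=0x42=66: acc |= 66<<7 -> acc=8449 shift=14 [end]
Varint 3: bytes[5:7] = 81 42 -> value 8449 (2 byte(s))
  byte[7]=0x8E cont=1 payload=0x0E=14: acc |= 14<<0 -> acc=14 shift=7
  byte[8]=0xD6 cont=1 payload=0x56=86: acc |= 86<<7 -> acc=11022 shift=14
  byte[9]=0x20 cont=0 payload=0x20=32: acc |= 32<<14 -> acc=535310 shift=21 [end]
Varint 4: bytes[7:10] = 8E D6 20 -> value 535310 (3 byte(s))
  byte[10]=0xAC cont=1 payload=0x2C=44: acc |= 44<<0 -> acc=44 shift=7
  byte[11]=0xE0 cont=1 payload=0x60=96: acc |= 96<<7 -> acc=12332 shift=14
  byte[12]=0x2B cont=0 payload=0x2B=43: acc |= 43<<14 -> acc=716844 shift=21 [end]
Varint 5: bytes[10:13] = AC E0 2B -> value 716844 (3 byte(s))
  byte[13]=0xBC cont=1 payload=0x3C=60: acc |= 60<<0 -> acc=60 shift=7
  byte[14]=0x2E cont=0 payload=0x2E=46: acc |= 46<<7 -> acc=5948 shift=14 [end]
Varint 6: bytes[13:15] = BC 2E -> value 5948 (2 byte(s))

Answer: 13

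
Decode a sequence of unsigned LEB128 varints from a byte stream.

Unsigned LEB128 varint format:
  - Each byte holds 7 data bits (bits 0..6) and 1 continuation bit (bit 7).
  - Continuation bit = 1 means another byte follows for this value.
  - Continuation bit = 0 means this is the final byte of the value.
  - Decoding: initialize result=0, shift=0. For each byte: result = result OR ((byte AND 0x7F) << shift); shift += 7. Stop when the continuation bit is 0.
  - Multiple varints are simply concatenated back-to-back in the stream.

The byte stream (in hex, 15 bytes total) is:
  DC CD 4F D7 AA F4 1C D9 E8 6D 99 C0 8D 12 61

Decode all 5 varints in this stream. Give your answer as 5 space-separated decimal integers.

Answer: 1304284 60626263 1799257 37969945 97

Derivation:
  byte[0]=0xDC cont=1 payload=0x5C=92: acc |= 92<<0 -> acc=92 shift=7
  byte[1]=0xCD cont=1 payload=0x4D=77: acc |= 77<<7 -> acc=9948 shift=14
  byte[2]=0x4F cont=0 payload=0x4F=79: acc |= 79<<14 -> acc=1304284 shift=21 [end]
Varint 1: bytes[0:3] = DC CD 4F -> value 1304284 (3 byte(s))
  byte[3]=0xD7 cont=1 payload=0x57=87: acc |= 87<<0 -> acc=87 shift=7
  byte[4]=0xAA cont=1 payload=0x2A=42: acc |= 42<<7 -> acc=5463 shift=14
  byte[5]=0xF4 cont=1 payload=0x74=116: acc |= 116<<14 -> acc=1906007 shift=21
  byte[6]=0x1C cont=0 payload=0x1C=28: acc |= 28<<21 -> acc=60626263 shift=28 [end]
Varint 2: bytes[3:7] = D7 AA F4 1C -> value 60626263 (4 byte(s))
  byte[7]=0xD9 cont=1 payload=0x59=89: acc |= 89<<0 -> acc=89 shift=7
  byte[8]=0xE8 cont=1 payload=0x68=104: acc |= 104<<7 -> acc=13401 shift=14
  byte[9]=0x6D cont=0 payload=0x6D=109: acc |= 109<<14 -> acc=1799257 shift=21 [end]
Varint 3: bytes[7:10] = D9 E8 6D -> value 1799257 (3 byte(s))
  byte[10]=0x99 cont=1 payload=0x19=25: acc |= 25<<0 -> acc=25 shift=7
  byte[11]=0xC0 cont=1 payload=0x40=64: acc |= 64<<7 -> acc=8217 shift=14
  byte[12]=0x8D cont=1 payload=0x0D=13: acc |= 13<<14 -> acc=221209 shift=21
  byte[13]=0x12 cont=0 payload=0x12=18: acc |= 18<<21 -> acc=37969945 shift=28 [end]
Varint 4: bytes[10:14] = 99 C0 8D 12 -> value 37969945 (4 byte(s))
  byte[14]=0x61 cont=0 payload=0x61=97: acc |= 97<<0 -> acc=97 shift=7 [end]
Varint 5: bytes[14:15] = 61 -> value 97 (1 byte(s))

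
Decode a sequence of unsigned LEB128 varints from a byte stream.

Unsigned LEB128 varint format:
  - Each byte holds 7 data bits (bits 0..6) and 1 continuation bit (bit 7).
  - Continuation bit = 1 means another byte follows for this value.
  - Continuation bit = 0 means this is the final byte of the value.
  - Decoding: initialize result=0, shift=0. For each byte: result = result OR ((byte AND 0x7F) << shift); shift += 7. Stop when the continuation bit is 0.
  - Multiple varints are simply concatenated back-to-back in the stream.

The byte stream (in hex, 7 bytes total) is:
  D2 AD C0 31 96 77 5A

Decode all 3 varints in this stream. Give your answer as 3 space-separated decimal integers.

Answer: 103814866 15254 90

Derivation:
  byte[0]=0xD2 cont=1 payload=0x52=82: acc |= 82<<0 -> acc=82 shift=7
  byte[1]=0xAD cont=1 payload=0x2D=45: acc |= 45<<7 -> acc=5842 shift=14
  byte[2]=0xC0 cont=1 payload=0x40=64: acc |= 64<<14 -> acc=1054418 shift=21
  byte[3]=0x31 cont=0 payload=0x31=49: acc |= 49<<21 -> acc=103814866 shift=28 [end]
Varint 1: bytes[0:4] = D2 AD C0 31 -> value 103814866 (4 byte(s))
  byte[4]=0x96 cont=1 payload=0x16=22: acc |= 22<<0 -> acc=22 shift=7
  byte[5]=0x77 cont=0 payload=0x77=119: acc |= 119<<7 -> acc=15254 shift=14 [end]
Varint 2: bytes[4:6] = 96 77 -> value 15254 (2 byte(s))
  byte[6]=0x5A cont=0 payload=0x5A=90: acc |= 90<<0 -> acc=90 shift=7 [end]
Varint 3: bytes[6:7] = 5A -> value 90 (1 byte(s))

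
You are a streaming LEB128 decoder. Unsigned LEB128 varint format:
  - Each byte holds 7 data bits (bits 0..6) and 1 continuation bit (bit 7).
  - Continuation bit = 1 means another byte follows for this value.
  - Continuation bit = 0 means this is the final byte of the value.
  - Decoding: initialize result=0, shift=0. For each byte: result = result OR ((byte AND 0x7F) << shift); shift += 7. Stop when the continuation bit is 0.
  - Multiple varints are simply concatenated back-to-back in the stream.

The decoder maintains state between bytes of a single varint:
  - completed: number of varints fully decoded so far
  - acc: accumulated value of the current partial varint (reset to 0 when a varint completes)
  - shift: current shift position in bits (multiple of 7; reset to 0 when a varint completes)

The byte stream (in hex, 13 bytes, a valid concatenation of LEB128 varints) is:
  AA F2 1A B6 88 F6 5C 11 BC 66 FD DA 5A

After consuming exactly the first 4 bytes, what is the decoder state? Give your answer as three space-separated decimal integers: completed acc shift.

Answer: 1 54 7

Derivation:
byte[0]=0xAA cont=1 payload=0x2A: acc |= 42<<0 -> completed=0 acc=42 shift=7
byte[1]=0xF2 cont=1 payload=0x72: acc |= 114<<7 -> completed=0 acc=14634 shift=14
byte[2]=0x1A cont=0 payload=0x1A: varint #1 complete (value=440618); reset -> completed=1 acc=0 shift=0
byte[3]=0xB6 cont=1 payload=0x36: acc |= 54<<0 -> completed=1 acc=54 shift=7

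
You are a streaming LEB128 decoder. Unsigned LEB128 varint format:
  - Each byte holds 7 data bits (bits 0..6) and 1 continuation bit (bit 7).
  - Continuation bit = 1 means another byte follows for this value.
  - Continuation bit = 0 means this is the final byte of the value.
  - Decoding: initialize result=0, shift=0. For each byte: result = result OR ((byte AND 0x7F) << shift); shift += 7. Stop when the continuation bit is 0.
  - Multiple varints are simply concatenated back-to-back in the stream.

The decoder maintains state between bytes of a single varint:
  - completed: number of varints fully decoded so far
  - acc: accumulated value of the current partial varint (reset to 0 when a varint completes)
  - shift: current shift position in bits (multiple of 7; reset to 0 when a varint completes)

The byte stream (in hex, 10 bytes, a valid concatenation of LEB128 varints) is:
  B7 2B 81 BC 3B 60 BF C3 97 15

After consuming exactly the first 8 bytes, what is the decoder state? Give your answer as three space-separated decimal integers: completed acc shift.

byte[0]=0xB7 cont=1 payload=0x37: acc |= 55<<0 -> completed=0 acc=55 shift=7
byte[1]=0x2B cont=0 payload=0x2B: varint #1 complete (value=5559); reset -> completed=1 acc=0 shift=0
byte[2]=0x81 cont=1 payload=0x01: acc |= 1<<0 -> completed=1 acc=1 shift=7
byte[3]=0xBC cont=1 payload=0x3C: acc |= 60<<7 -> completed=1 acc=7681 shift=14
byte[4]=0x3B cont=0 payload=0x3B: varint #2 complete (value=974337); reset -> completed=2 acc=0 shift=0
byte[5]=0x60 cont=0 payload=0x60: varint #3 complete (value=96); reset -> completed=3 acc=0 shift=0
byte[6]=0xBF cont=1 payload=0x3F: acc |= 63<<0 -> completed=3 acc=63 shift=7
byte[7]=0xC3 cont=1 payload=0x43: acc |= 67<<7 -> completed=3 acc=8639 shift=14

Answer: 3 8639 14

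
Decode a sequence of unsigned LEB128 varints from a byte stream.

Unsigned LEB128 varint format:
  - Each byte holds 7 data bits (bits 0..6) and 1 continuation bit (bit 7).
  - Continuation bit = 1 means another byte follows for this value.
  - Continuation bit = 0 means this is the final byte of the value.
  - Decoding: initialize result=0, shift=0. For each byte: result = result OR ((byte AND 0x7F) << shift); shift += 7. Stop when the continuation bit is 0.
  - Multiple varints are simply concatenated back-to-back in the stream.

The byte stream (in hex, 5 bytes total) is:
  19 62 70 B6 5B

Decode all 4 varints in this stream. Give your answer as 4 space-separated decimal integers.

  byte[0]=0x19 cont=0 payload=0x19=25: acc |= 25<<0 -> acc=25 shift=7 [end]
Varint 1: bytes[0:1] = 19 -> value 25 (1 byte(s))
  byte[1]=0x62 cont=0 payload=0x62=98: acc |= 98<<0 -> acc=98 shift=7 [end]
Varint 2: bytes[1:2] = 62 -> value 98 (1 byte(s))
  byte[2]=0x70 cont=0 payload=0x70=112: acc |= 112<<0 -> acc=112 shift=7 [end]
Varint 3: bytes[2:3] = 70 -> value 112 (1 byte(s))
  byte[3]=0xB6 cont=1 payload=0x36=54: acc |= 54<<0 -> acc=54 shift=7
  byte[4]=0x5B cont=0 payload=0x5B=91: acc |= 91<<7 -> acc=11702 shift=14 [end]
Varint 4: bytes[3:5] = B6 5B -> value 11702 (2 byte(s))

Answer: 25 98 112 11702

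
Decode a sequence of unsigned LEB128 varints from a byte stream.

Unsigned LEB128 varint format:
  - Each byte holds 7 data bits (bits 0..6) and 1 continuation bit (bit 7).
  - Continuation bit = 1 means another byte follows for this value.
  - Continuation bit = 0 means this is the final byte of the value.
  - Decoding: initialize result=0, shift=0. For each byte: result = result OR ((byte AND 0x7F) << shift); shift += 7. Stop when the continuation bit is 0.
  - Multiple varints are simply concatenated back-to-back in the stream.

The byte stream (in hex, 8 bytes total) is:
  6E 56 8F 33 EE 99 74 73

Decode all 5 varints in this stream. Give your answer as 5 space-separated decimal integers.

  byte[0]=0x6E cont=0 payload=0x6E=110: acc |= 110<<0 -> acc=110 shift=7 [end]
Varint 1: bytes[0:1] = 6E -> value 110 (1 byte(s))
  byte[1]=0x56 cont=0 payload=0x56=86: acc |= 86<<0 -> acc=86 shift=7 [end]
Varint 2: bytes[1:2] = 56 -> value 86 (1 byte(s))
  byte[2]=0x8F cont=1 payload=0x0F=15: acc |= 15<<0 -> acc=15 shift=7
  byte[3]=0x33 cont=0 payload=0x33=51: acc |= 51<<7 -> acc=6543 shift=14 [end]
Varint 3: bytes[2:4] = 8F 33 -> value 6543 (2 byte(s))
  byte[4]=0xEE cont=1 payload=0x6E=110: acc |= 110<<0 -> acc=110 shift=7
  byte[5]=0x99 cont=1 payload=0x19=25: acc |= 25<<7 -> acc=3310 shift=14
  byte[6]=0x74 cont=0 payload=0x74=116: acc |= 116<<14 -> acc=1903854 shift=21 [end]
Varint 4: bytes[4:7] = EE 99 74 -> value 1903854 (3 byte(s))
  byte[7]=0x73 cont=0 payload=0x73=115: acc |= 115<<0 -> acc=115 shift=7 [end]
Varint 5: bytes[7:8] = 73 -> value 115 (1 byte(s))

Answer: 110 86 6543 1903854 115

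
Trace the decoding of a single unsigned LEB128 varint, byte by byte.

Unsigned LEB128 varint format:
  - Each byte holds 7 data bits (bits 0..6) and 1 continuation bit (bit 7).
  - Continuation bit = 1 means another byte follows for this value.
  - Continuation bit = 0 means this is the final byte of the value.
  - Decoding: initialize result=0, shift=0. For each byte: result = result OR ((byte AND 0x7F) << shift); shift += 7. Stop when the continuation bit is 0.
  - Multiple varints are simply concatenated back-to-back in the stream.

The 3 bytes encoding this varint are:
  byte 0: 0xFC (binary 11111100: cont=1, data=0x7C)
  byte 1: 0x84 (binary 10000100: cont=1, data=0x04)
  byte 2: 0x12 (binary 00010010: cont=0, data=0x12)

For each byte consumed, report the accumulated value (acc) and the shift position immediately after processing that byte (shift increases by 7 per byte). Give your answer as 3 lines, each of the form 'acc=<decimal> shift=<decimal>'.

byte 0=0xFC: payload=0x7C=124, contrib = 124<<0 = 124; acc -> 124, shift -> 7
byte 1=0x84: payload=0x04=4, contrib = 4<<7 = 512; acc -> 636, shift -> 14
byte 2=0x12: payload=0x12=18, contrib = 18<<14 = 294912; acc -> 295548, shift -> 21

Answer: acc=124 shift=7
acc=636 shift=14
acc=295548 shift=21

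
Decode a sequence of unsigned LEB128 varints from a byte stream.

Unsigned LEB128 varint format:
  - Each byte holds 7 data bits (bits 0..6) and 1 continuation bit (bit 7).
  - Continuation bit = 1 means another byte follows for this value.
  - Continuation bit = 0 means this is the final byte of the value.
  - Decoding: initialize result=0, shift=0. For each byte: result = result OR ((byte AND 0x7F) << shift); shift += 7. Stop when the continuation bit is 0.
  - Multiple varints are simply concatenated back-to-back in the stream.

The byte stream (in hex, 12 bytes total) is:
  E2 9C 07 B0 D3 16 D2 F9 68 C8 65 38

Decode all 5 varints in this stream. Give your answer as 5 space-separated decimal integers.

  byte[0]=0xE2 cont=1 payload=0x62=98: acc |= 98<<0 -> acc=98 shift=7
  byte[1]=0x9C cont=1 payload=0x1C=28: acc |= 28<<7 -> acc=3682 shift=14
  byte[2]=0x07 cont=0 payload=0x07=7: acc |= 7<<14 -> acc=118370 shift=21 [end]
Varint 1: bytes[0:3] = E2 9C 07 -> value 118370 (3 byte(s))
  byte[3]=0xB0 cont=1 payload=0x30=48: acc |= 48<<0 -> acc=48 shift=7
  byte[4]=0xD3 cont=1 payload=0x53=83: acc |= 83<<7 -> acc=10672 shift=14
  byte[5]=0x16 cont=0 payload=0x16=22: acc |= 22<<14 -> acc=371120 shift=21 [end]
Varint 2: bytes[3:6] = B0 D3 16 -> value 371120 (3 byte(s))
  byte[6]=0xD2 cont=1 payload=0x52=82: acc |= 82<<0 -> acc=82 shift=7
  byte[7]=0xF9 cont=1 payload=0x79=121: acc |= 121<<7 -> acc=15570 shift=14
  byte[8]=0x68 cont=0 payload=0x68=104: acc |= 104<<14 -> acc=1719506 shift=21 [end]
Varint 3: bytes[6:9] = D2 F9 68 -> value 1719506 (3 byte(s))
  byte[9]=0xC8 cont=1 payload=0x48=72: acc |= 72<<0 -> acc=72 shift=7
  byte[10]=0x65 cont=0 payload=0x65=101: acc |= 101<<7 -> acc=13000 shift=14 [end]
Varint 4: bytes[9:11] = C8 65 -> value 13000 (2 byte(s))
  byte[11]=0x38 cont=0 payload=0x38=56: acc |= 56<<0 -> acc=56 shift=7 [end]
Varint 5: bytes[11:12] = 38 -> value 56 (1 byte(s))

Answer: 118370 371120 1719506 13000 56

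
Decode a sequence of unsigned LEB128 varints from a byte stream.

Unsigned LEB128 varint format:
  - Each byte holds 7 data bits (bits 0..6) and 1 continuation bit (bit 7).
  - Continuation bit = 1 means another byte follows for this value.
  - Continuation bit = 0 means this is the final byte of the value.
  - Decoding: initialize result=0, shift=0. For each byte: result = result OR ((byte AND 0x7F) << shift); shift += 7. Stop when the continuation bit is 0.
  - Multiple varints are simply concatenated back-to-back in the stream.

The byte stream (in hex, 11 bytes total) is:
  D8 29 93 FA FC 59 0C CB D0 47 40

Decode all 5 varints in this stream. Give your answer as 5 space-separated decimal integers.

  byte[0]=0xD8 cont=1 payload=0x58=88: acc |= 88<<0 -> acc=88 shift=7
  byte[1]=0x29 cont=0 payload=0x29=41: acc |= 41<<7 -> acc=5336 shift=14 [end]
Varint 1: bytes[0:2] = D8 29 -> value 5336 (2 byte(s))
  byte[2]=0x93 cont=1 payload=0x13=19: acc |= 19<<0 -> acc=19 shift=7
  byte[3]=0xFA cont=1 payload=0x7A=122: acc |= 122<<7 -> acc=15635 shift=14
  byte[4]=0xFC cont=1 payload=0x7C=124: acc |= 124<<14 -> acc=2047251 shift=21
  byte[5]=0x59 cont=0 payload=0x59=89: acc |= 89<<21 -> acc=188693779 shift=28 [end]
Varint 2: bytes[2:6] = 93 FA FC 59 -> value 188693779 (4 byte(s))
  byte[6]=0x0C cont=0 payload=0x0C=12: acc |= 12<<0 -> acc=12 shift=7 [end]
Varint 3: bytes[6:7] = 0C -> value 12 (1 byte(s))
  byte[7]=0xCB cont=1 payload=0x4B=75: acc |= 75<<0 -> acc=75 shift=7
  byte[8]=0xD0 cont=1 payload=0x50=80: acc |= 80<<7 -> acc=10315 shift=14
  byte[9]=0x47 cont=0 payload=0x47=71: acc |= 71<<14 -> acc=1173579 shift=21 [end]
Varint 4: bytes[7:10] = CB D0 47 -> value 1173579 (3 byte(s))
  byte[10]=0x40 cont=0 payload=0x40=64: acc |= 64<<0 -> acc=64 shift=7 [end]
Varint 5: bytes[10:11] = 40 -> value 64 (1 byte(s))

Answer: 5336 188693779 12 1173579 64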